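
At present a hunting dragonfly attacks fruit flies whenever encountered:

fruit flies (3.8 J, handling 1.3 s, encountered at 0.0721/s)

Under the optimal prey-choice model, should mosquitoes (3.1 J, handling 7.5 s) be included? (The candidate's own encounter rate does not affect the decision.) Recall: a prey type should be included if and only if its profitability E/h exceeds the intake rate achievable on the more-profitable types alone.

Yes

Intake rate on the current diet: R = (0.0721×3.8) / (1 + 0.0721×1.3) = 0.274/1.094 = 0.2505 J/s.
Profitability of mosquitoes: 3.1/7.5 = 0.4133 J/s.
Since 0.4133 > R, including mosquitoes increases the long-run rate.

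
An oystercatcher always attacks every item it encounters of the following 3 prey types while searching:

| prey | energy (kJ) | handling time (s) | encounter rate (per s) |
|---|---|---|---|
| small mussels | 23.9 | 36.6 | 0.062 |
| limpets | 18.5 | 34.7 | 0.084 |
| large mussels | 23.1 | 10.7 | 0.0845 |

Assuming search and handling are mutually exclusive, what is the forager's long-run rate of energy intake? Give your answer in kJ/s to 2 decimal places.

R = Σλ_iE_i / (1 + Σλ_ih_i)
Numerator: 0.062×23.9 + 0.084×18.5 + 0.0845×23.1 = 4.988
Denominator: 1 + 0.062×36.6 + 0.084×34.7 + 0.0845×10.7 = 7.088
R = 4.988/7.088 = 0.7037 kJ/s

0.70 kJ/s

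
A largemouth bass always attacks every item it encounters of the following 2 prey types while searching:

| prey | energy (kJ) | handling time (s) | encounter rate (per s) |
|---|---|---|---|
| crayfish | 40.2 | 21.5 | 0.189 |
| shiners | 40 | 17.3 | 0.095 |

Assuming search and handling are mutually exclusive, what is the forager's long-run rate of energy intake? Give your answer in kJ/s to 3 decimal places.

1.699 kJ/s

Energy encountered per unit search time: 0.189×40.2 + 0.095×40 = 11.4 kJ/s.
Handling time per unit search time: 0.189×21.5 + 0.095×17.3 = 5.707.
Rate = 11.4/(1 + 5.707) = 1.699 kJ/s.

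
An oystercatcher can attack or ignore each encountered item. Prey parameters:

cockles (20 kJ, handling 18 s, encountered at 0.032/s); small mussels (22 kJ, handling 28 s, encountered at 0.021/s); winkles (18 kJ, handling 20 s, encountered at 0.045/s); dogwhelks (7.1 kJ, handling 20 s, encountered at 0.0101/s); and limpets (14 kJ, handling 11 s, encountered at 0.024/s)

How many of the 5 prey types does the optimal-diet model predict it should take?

Rank by E/h (kJ/s): limpets 1.27, cockles 1.11, winkles 0.9, small mussels 0.786, dogwhelks 0.355. Include each in turn until the next type's E/h falls below the running intake rate.
Rate on top 1: 0.2658. cockles: 1.11 > 0.2658 → include.
Rate on top 2: 0.5304. winkles: 0.9 > 0.5304 → include.
Rate on top 3: 0.6518. small mussels: 0.786 > 0.6518 → include.
Rate on top 4: 0.6755. dogwhelks: 0.355 < 0.6755 → exclude; stop.
Optimal diet: limpets, cockles, winkles, small mussels — 4 of 5 types.

4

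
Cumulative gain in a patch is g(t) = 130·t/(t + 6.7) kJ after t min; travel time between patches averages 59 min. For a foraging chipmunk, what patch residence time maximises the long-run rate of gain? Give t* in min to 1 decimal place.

19.9 min

Optimal t* satisfies g'(t*) = g(t*)/(T + t*).
g'(t) = 130·6.7/(t + 6.7)². Setting 130·6.7/(t+6.7)² = 130t/[(t+6.7)(59+t)] gives 6.7(59+t) = t(t+6.7), so t² = 6.7×59 = 395.3.
t* = √395.3 = 19.88 min.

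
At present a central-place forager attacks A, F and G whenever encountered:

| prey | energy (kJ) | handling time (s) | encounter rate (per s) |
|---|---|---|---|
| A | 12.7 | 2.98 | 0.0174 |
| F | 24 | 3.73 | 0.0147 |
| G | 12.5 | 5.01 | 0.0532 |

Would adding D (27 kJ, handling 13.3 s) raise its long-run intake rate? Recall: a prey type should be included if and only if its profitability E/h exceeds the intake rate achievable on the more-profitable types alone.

Yes

Current rate: (0.0174×12.7 + 0.0147×24 + 0.0532×12.5)/(1 + 0.0174×2.98 + 0.0147×3.73 + 0.0532×5.01) = 0.9021 kJ/s.
Profitability of D: 27/13.3 = 2.03 kJ/s.
2.03 > 0.9021, so adding D raises the average — include it.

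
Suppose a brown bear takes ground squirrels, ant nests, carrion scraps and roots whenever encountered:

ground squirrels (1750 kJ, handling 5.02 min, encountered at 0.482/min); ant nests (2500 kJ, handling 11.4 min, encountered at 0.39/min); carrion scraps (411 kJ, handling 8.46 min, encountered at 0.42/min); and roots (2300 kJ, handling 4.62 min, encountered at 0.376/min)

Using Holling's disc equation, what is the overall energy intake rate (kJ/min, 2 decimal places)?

Energy encountered per unit search time: 0.482×1750 + 0.39×2500 + 0.42×411 + 0.376×2300 = 2856 kJ/min.
Handling time per unit search time: 0.482×5.02 + 0.39×11.4 + 0.42×8.46 + 0.376×4.62 = 12.16.
Rate = 2856/(1 + 12.16) = 217.1 kJ/min.

217.08 kJ/min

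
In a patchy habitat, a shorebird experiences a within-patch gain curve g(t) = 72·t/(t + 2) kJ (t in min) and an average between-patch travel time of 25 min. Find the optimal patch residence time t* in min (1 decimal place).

By the marginal value theorem, leave when the instantaneous gain rate g'(t) equals the habitat-wide average g(t)/(T + t).
g'(t) = 72·2/(t + 2)². Setting 72·2/(t+2)² = 72t/[(t+2)(25+t)] gives 2(25+t) = t(t+2), so t² = 2×25 = 50.
t* = √50 = 7.071 min.

7.1 min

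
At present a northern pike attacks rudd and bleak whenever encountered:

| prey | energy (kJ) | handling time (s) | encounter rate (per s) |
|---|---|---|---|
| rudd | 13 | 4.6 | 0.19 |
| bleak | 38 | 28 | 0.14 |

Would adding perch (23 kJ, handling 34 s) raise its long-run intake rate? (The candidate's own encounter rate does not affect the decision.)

Intake rate on the current diet: R = (0.19×13 + 0.14×38) / (1 + 0.19×4.6 + 0.14×28) = 7.79/5.794 = 1.344 kJ/s.
Profitability of perch: 23/34 = 0.6765 kJ/s.
0.6765 < 1.344, so adding perch would lower the average — exclude it.

No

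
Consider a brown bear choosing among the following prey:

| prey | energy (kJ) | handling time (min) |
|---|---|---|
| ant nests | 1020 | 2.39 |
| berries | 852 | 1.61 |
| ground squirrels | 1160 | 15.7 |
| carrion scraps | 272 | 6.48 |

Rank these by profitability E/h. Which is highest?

berries

Profitability E/h (kJ/min): ant nests = 1020/2.39 = 427, berries = 852/1.61 = 529, ground squirrels = 1160/15.7 = 73.9, carrion scraps = 272/6.48 = 42.
Ranked: berries > ant nests > ground squirrels > carrion scraps.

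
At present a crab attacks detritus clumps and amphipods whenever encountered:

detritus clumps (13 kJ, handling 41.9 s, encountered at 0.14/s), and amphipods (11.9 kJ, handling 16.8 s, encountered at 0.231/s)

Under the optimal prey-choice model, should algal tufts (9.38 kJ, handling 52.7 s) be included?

No

Current rate: (0.14×13 + 0.231×11.9)/(1 + 0.14×41.9 + 0.231×16.8) = 0.4251 kJ/s.
algal tufts: E/h = 9.38/52.7 = 0.178 kJ/s.
Since 0.178 < R, time spent handling algal tufts is better spent searching.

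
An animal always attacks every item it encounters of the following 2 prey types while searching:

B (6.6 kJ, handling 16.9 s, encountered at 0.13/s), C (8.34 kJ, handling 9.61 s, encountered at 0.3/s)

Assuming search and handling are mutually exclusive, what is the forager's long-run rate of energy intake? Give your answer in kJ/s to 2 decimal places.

0.55 kJ/s

R = (0.13×6.6 + 0.3×8.34) / (1 + 0.13×16.9 + 0.3×9.61) = 3.36/6.08 = 0.5526 kJ/s.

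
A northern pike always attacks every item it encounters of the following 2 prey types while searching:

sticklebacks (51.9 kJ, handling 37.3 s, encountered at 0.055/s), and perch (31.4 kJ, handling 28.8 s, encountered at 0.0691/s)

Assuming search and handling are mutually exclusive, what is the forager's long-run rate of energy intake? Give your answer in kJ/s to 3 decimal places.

R = Σλ_iE_i / (1 + Σλ_ih_i)
Numerator: 0.055×51.9 + 0.0691×31.4 = 5.024
Denominator: 1 + 0.055×37.3 + 0.0691×28.8 = 5.042
R = 5.024/5.042 = 0.9966 kJ/s

0.997 kJ/s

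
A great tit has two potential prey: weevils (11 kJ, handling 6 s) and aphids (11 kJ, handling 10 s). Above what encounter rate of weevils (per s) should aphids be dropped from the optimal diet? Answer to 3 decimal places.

0.250 per s

The zero-one rule: include aphids iff E₂/h₂ > λE₁/(1+λh₁). Equality gives the switch point.
λE₁h₂ = E₂ + λE₂h₁ ⇒ λ = E₂/(E₁h₂ − E₂h₁) = 11/(110 − 66) = 0.25 per s.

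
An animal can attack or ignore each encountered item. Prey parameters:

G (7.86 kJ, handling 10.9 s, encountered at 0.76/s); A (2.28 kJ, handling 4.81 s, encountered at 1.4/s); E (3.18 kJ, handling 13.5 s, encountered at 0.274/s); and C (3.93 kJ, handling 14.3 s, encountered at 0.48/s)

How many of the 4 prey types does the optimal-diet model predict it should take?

Profitabilities (E/h, kJ/s): G 0.721, A 0.474, C 0.275, E 0.236. Add prey in this order while the next type's profitability exceeds the intake rate on those already taken.
Rate on top 1: 0.6434. A: 0.474 < 0.6434 → exclude; stop.
Optimal diet: G — 1 of 4 types.

1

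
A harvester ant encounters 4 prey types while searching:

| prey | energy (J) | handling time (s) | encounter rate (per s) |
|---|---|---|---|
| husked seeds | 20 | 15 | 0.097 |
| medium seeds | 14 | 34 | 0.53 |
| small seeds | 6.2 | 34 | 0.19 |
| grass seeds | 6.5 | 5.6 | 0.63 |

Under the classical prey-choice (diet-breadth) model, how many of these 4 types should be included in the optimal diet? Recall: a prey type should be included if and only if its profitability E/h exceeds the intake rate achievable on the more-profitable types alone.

2

Profitabilities (E/h, J/s): husked seeds 1.33, grass seeds 1.16, medium seeds 0.412, small seeds 0.182. Add prey in this order while the next type's profitability exceeds the intake rate on those already taken.
Rate on top 1: 0.7902. grass seeds: 1.16 > 0.7902 → include.
Rate on top 2: 1.009. medium seeds: 0.412 < 1.009 → exclude; stop.
Optimal diet: husked seeds, grass seeds — 2 of 4 types.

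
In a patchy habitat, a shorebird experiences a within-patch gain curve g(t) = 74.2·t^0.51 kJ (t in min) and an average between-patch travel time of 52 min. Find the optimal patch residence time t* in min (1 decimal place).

54.1 min

By the marginal value theorem, leave when the instantaneous gain rate g'(t) equals the habitat-wide average g(t)/(T + t).
g'(t) = 0.51·74.2·t^-0.49. Setting 0.51·74.2·t^-0.49 = 74.2·t^0.51/(52+t) gives 0.51(52+t) = t, so 0.49·t = 0.51×52.
t* = 0.51×52/0.49 = 54.12 min.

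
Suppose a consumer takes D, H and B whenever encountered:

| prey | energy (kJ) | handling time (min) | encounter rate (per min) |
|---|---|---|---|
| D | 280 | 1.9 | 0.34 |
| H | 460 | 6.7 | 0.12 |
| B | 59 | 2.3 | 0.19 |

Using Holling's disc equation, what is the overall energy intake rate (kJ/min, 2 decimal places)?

R = Σλ_iE_i / (1 + Σλ_ih_i)
Numerator: 0.34×280 + 0.12×460 + 0.19×59 = 161.6
Denominator: 1 + 0.34×1.9 + 0.12×6.7 + 0.19×2.3 = 2.887
R = 161.6/2.887 = 55.98 kJ/min

55.98 kJ/min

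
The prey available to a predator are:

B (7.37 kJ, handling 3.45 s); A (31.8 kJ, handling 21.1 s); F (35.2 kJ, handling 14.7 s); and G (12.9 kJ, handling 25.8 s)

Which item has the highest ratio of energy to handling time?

Profitability E/h (kJ/s): B = 7.37/3.45 = 2.14, A = 31.8/21.1 = 1.51, F = 35.2/14.7 = 2.39, G = 12.9/25.8 = 0.5.
Ranked: F > B > A > G.

F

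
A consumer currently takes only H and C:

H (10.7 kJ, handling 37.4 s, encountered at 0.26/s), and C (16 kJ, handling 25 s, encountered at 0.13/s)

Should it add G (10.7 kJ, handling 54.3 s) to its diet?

On H and C alone, R = ΣλE/(1+Σλh) = 4.862/13.97 = 0.3479 kJ/s.
G: E/h = 10.7/54.3 = 0.1971 kJ/s.
Since 0.1971 < R, time spent handling G is better spent searching.

No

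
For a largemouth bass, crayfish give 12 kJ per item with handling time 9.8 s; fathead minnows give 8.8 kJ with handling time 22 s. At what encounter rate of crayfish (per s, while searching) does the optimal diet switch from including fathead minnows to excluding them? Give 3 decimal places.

At the threshold, the rate on crayfish alone equals the profitability of fathead minnows: λ·12/(1 + λ·9.8) = 8.8/22 = 0.4.
Rearranging, λ(12 − 0.4×9.8) = 0.4, so λ = 0.4/8.08 = 0.0495 per s.

0.050 per s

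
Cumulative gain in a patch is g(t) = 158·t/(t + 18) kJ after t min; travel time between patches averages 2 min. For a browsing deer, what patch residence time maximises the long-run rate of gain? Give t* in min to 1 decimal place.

Optimal t* satisfies g'(t*) = g(t*)/(T + t*).
g'(t) = 158·18/(t + 18)². Setting 158·18/(t+18)² = 158t/[(t+18)(2+t)] gives 18(2+t) = t(t+18), so t² = 18×2 = 36.
t* = √36 = 6 min.

6.0 min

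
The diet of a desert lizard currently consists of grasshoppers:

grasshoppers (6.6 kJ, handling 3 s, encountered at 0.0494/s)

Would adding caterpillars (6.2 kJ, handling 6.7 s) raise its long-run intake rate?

Yes

Intake rate on the current diet: R = (0.0494×6.6) / (1 + 0.0494×3) = 0.326/1.148 = 0.284 kJ/s.
Profitability of caterpillars: 6.2/6.7 = 0.9254 kJ/s.
Since 0.9254 > R, including caterpillars increases the long-run rate.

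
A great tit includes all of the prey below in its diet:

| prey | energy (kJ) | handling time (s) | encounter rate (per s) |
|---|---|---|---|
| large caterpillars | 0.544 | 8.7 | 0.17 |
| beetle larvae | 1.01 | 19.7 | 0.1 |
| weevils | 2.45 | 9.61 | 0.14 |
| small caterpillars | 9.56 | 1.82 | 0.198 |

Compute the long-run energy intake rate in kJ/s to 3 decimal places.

0.395 kJ/s

R = (0.17×0.544 + 0.1×1.01 + 0.14×2.45 + 0.198×9.56) / (1 + 0.17×8.7 + 0.1×19.7 + 0.14×9.61 + 0.198×1.82) = 2.429/6.155 = 0.3947 kJ/s.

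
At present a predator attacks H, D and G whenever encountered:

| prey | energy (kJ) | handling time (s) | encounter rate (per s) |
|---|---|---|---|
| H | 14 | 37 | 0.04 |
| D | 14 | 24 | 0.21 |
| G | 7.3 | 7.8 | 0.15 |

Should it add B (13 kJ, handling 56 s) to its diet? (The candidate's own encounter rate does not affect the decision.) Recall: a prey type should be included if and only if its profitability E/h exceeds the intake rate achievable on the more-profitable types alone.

Current rate: (0.04×14 + 0.21×14 + 0.15×7.3)/(1 + 0.04×37 + 0.21×24 + 0.15×7.8) = 0.5288 kJ/s.
B: E/h = 13/56 = 0.2321 kJ/s.
Since 0.2321 < R, time spent handling B is better spent searching.

No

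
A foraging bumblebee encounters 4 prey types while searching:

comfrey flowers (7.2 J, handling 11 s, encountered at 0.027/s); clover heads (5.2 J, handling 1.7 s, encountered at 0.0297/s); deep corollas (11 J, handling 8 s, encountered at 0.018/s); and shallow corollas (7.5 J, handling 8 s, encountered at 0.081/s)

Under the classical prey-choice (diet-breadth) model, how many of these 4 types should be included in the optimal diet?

Profitabilities (E/h, J/s): clover heads 3.06, deep corollas 1.38, shallow corollas 0.938, comfrey flowers 0.655. Add prey in this order while the next type's profitability exceeds the intake rate on those already taken.
Rate on top 1: 0.147. deep corollas: 1.38 > 0.147 → include.
Rate on top 2: 0.2951. shallow corollas: 0.938 > 0.2951 → include.
Rate on top 3: 0.521. comfrey flowers: 0.655 > 0.521 → include.
Optimal diet: clover heads, deep corollas, shallow corollas, comfrey flowers — 4 of 4 types.

4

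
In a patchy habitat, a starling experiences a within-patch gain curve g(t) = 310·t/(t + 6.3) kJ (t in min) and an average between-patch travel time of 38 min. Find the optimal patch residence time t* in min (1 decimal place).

Optimal t* satisfies g'(t*) = g(t*)/(T + t*).
g'(t) = 310·6.3/(t + 6.3)². Setting 310·6.3/(t+6.3)² = 310t/[(t+6.3)(38+t)] gives 6.3(38+t) = t(t+6.3), so t² = 6.3×38 = 239.4.
t* = √239.4 = 15.47 min.

15.5 min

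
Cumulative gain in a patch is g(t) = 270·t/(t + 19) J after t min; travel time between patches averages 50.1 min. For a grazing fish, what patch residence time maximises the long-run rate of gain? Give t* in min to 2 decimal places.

Maximise g(t)/(T+t): set derivative to zero → g'(t)(T+t) = g(t).
g'(t) = 270·19/(t + 19)². Setting 270·19/(t+19)² = 270t/[(t+19)(50.1+t)] gives 19(50.1+t) = t(t+19), so t² = 19×50.1 = 951.9.
t* = √951.9 = 30.85 min.

30.85 min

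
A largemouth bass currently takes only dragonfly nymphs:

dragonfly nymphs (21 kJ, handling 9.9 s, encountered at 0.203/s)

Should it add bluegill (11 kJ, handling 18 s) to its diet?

Intake rate on the current diet: R = (0.203×21) / (1 + 0.203×9.9) = 4.263/3.01 = 1.416 kJ/s.
bluegill: E/h = 11/18 = 0.6111 kJ/s.
Since 0.6111 < R, time spent handling bluegill is better spent searching.

No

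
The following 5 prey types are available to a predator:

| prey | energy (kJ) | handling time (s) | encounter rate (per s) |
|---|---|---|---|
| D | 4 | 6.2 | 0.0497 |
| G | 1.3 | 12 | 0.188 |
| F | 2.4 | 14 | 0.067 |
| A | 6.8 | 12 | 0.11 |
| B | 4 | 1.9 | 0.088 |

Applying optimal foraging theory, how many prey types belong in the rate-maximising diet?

3

E/h in descending order: B 2.11, D 0.645, A 0.567, F 0.171, G 0.108 kJ/s. The optimal diet is the largest prefix of this list for which every included type satisfies E_i/h_i > R on the types above it.
Rate on top 1: 0.3016. D: 0.645 > 0.3016 → include.
Rate on top 2: 0.3733. A: 0.567 > 0.3733 → include.
Rate on top 3: 0.4646. F: 0.171 < 0.4646 → exclude; stop.
Optimal diet: B, D, A — 3 of 5 types.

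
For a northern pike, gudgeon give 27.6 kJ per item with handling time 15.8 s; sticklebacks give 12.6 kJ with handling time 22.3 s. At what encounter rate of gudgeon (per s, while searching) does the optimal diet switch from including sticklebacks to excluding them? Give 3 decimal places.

0.030 per s

Drop sticklebacks once their profitability E₂/h₂ falls below the rate achievable on gudgeon alone: E₂/h₂ = λE₁/(1 + λh₁).
Solve for λ: λE₁h₂ = E₂(1 + λh₁) → λ(E₁h₂ − E₂h₁) = E₂ → λ = E₂/(E₁h₂ − E₂h₁).
λ = 12.6/(27.6×22.3 − 12.6×15.8) = 12.6/416.4 = 0.03026 per s.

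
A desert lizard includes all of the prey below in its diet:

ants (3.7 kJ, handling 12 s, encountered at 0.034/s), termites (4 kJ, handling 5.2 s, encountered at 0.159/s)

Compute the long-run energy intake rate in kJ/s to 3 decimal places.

0.341 kJ/s

R = Σλ_iE_i / (1 + Σλ_ih_i)
Numerator: 0.034×3.7 + 0.159×4 = 0.7618
Denominator: 1 + 0.034×12 + 0.159×5.2 = 2.235
R = 0.7618/2.235 = 0.3409 kJ/s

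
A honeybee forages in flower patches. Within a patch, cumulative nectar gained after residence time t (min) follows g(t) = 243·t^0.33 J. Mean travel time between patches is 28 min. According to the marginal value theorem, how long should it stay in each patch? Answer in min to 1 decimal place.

13.8 min

Optimal t* satisfies g'(t*) = g(t*)/(T + t*).
g'(t) = 0.33·243·t^-0.67. Setting 0.33·243·t^-0.67 = 243·t^0.33/(28+t) gives 0.33(28+t) = t, so 0.67·t = 0.33×28.
t* = 0.33×28/0.67 = 13.79 min.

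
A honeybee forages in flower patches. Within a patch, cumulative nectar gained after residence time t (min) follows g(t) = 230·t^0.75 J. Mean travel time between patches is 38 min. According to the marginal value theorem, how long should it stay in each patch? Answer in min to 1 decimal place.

By the marginal value theorem, leave when the instantaneous gain rate g'(t) equals the habitat-wide average g(t)/(T + t).
g'(t) = 0.75·230·t^-0.25. Setting 0.75·230·t^-0.25 = 230·t^0.75/(38+t) gives 0.75(38+t) = t, so 0.25·t = 0.75×38.
t* = 0.75×38/0.25 = 114 min.

114.0 min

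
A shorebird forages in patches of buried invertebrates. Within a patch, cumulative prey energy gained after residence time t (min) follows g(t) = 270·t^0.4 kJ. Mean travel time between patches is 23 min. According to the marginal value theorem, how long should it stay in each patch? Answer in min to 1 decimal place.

15.3 min

Maximise g(t)/(T+t): set derivative to zero → g'(t)(T+t) = g(t).
g'(t) = 0.4·270·t^-0.6. Setting 0.4·270·t^-0.6 = 270·t^0.4/(23+t) gives 0.4(23+t) = t, so 0.60·t = 0.4×23.
t* = 0.4×23/0.60 = 15.33 min.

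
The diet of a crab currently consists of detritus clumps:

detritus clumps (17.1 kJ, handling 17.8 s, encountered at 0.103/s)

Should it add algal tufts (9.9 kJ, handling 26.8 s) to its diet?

Current rate: (0.103×17.1)/(1 + 0.103×17.8) = 0.6216 kJ/s.
algal tufts: E/h = 9.9/26.8 = 0.3694 kJ/s.
Since 0.3694 < R, time spent handling algal tufts is better spent searching.

No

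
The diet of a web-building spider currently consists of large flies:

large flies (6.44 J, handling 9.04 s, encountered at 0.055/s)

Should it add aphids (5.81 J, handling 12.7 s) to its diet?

Intake rate on the current diet: R = (0.055×6.44) / (1 + 0.055×9.04) = 0.3542/1.497 = 0.2366 J/s.
Profitability of aphids: 5.81/12.7 = 0.4575 J/s.
Since 0.4575 > R, including aphids increases the long-run rate.

Yes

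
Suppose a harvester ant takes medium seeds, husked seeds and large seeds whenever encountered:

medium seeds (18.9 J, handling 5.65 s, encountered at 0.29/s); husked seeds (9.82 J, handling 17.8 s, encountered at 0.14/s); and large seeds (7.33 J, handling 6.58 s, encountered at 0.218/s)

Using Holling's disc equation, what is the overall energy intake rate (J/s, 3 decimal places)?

Energy encountered per unit search time: 0.29×18.9 + 0.14×9.82 + 0.218×7.33 = 8.454 J/s.
Handling time per unit search time: 0.29×5.65 + 0.14×17.8 + 0.218×6.58 = 5.565.
Rate = 8.454/(1 + 5.565) = 1.288 J/s.

1.288 J/s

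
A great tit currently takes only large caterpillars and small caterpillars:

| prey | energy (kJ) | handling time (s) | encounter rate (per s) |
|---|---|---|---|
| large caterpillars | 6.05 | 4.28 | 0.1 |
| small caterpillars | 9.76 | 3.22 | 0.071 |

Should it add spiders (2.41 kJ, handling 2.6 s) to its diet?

Yes

Current rate: (0.1×6.05 + 0.071×9.76)/(1 + 0.1×4.28 + 0.071×3.22) = 0.7835 kJ/s.
spiders: E/h = 2.41/2.6 = 0.9269 kJ/s.
Since 0.9269 > R, including spiders increases the long-run rate.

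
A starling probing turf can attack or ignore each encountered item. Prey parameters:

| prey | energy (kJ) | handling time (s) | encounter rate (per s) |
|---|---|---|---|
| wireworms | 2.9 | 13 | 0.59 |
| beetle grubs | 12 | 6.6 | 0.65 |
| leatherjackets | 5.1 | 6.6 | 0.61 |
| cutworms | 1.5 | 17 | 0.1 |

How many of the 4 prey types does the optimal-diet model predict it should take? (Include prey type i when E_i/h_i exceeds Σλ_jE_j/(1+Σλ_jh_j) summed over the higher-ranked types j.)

1

Rank by E/h (kJ/s): beetle grubs 1.82, leatherjackets 0.773, wireworms 0.223, cutworms 0.0882. Include each in turn until the next type's E/h falls below the running intake rate.
Rate on top 1: 1.474. leatherjackets: 0.773 < 1.474 → exclude; stop.
Optimal diet: beetle grubs — 1 of 4 types.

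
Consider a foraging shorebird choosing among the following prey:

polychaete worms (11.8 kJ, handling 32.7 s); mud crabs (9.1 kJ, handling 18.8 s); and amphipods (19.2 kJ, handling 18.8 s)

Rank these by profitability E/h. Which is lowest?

Profitability E/h (kJ/s): polychaete worms = 11.8/32.7 = 0.361, mud crabs = 9.1/18.8 = 0.484, amphipods = 19.2/18.8 = 1.02.
Ranked: amphipods > mud crabs > polychaete worms.

polychaete worms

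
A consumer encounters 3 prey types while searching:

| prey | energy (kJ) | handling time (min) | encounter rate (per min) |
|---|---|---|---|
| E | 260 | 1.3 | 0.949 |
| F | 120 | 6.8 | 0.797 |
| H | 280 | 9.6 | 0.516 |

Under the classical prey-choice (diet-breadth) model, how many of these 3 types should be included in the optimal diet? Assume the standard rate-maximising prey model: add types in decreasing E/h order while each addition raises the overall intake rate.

1

E/h in descending order: E 200, H 29.2, F 17.6 kJ/min. The optimal diet is the largest prefix of this list for which every included type satisfies E_i/h_i > R on the types above it.
Rate on top 1: 110.5. H: 29.2 < 110.5 → exclude; stop.
Optimal diet: E — 1 of 3 types.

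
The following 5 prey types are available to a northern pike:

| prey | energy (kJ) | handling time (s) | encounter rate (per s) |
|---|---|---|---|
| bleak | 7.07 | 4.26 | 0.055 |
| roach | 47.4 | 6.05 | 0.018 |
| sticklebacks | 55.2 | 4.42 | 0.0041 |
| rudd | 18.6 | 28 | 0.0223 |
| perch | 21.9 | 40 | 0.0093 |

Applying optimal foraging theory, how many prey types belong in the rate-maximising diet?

3

E/h in descending order: sticklebacks 12.5, roach 7.83, bleak 1.66, rudd 0.664, perch 0.547 kJ/s. The optimal diet is the largest prefix of this list for which every included type satisfies E_i/h_i > R on the types above it.
Rate on top 1: 0.2223. roach: 7.83 > 0.2223 → include.
Rate on top 2: 0.9579. bleak: 1.66 > 0.9579 → include.
Rate on top 3: 1.079. rudd: 0.664 < 1.079 → exclude; stop.
Optimal diet: sticklebacks, roach, bleak — 3 of 5 types.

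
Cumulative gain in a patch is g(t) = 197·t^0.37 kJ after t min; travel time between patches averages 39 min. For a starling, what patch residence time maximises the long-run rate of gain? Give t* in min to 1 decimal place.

Maximise g(t)/(T+t): set derivative to zero → g'(t)(T+t) = g(t).
g'(t) = 0.37·197·t^-0.63. Setting 0.37·197·t^-0.63 = 197·t^0.37/(39+t) gives 0.37(39+t) = t, so 0.63·t = 0.37×39.
t* = 0.37×39/0.63 = 22.9 min.

22.9 min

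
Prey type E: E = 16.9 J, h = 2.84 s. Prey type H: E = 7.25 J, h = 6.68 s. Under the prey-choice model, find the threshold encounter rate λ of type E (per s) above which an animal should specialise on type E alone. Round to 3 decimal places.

0.079 per s

At the threshold, the rate on type E alone equals the profitability of type H: λ·16.9/(1 + λ·2.84) = 7.25/6.68 = 1.085.
Rearranging, λ(16.9 − 1.085×2.84) = 1.085, so λ = 1.085/13.82 = 0.07855 per s.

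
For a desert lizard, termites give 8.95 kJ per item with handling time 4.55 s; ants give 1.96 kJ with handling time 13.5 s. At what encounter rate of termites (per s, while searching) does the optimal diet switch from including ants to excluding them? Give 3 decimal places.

The zero-one rule: include ants iff E₂/h₂ > λE₁/(1+λh₁). Equality gives the switch point.
λE₁h₂ = E₂ + λE₂h₁ ⇒ λ = E₂/(E₁h₂ − E₂h₁) = 1.96/(120.8 − 8.918) = 0.01751 per s.

0.018 per s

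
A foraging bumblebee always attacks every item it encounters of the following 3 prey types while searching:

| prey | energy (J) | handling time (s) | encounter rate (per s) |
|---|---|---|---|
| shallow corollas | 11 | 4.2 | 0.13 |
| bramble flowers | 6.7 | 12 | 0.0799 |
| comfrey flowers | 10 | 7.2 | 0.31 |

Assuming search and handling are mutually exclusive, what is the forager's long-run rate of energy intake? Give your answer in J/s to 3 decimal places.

1.069 J/s

Energy encountered per unit search time: 0.13×11 + 0.0799×6.7 + 0.31×10 = 5.065 J/s.
Handling time per unit search time: 0.13×4.2 + 0.0799×12 + 0.31×7.2 = 3.737.
Rate = 5.065/(1 + 3.737) = 1.069 J/s.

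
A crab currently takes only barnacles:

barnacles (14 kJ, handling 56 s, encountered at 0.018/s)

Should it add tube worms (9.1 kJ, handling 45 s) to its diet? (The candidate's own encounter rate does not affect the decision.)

Current rate: (0.018×14)/(1 + 0.018×56) = 0.1255 kJ/s.
Profitability of tube worms: 9.1/45 = 0.2022 kJ/s.
Since 0.2022 > R, including tube worms increases the long-run rate.

Yes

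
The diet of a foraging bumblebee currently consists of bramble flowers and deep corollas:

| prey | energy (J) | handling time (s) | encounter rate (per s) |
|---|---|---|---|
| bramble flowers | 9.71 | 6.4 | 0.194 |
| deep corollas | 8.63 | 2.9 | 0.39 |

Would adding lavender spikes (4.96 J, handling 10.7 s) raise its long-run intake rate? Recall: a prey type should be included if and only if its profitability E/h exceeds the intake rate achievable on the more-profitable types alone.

On bramble flowers and deep corollas alone, R = ΣλE/(1+Σλh) = 5.249/3.373 = 1.556 J/s.
Profitability of lavender spikes: 4.96/10.7 = 0.4636 J/s.
0.4636 < 1.556, so adding lavender spikes would lower the average — exclude it.

No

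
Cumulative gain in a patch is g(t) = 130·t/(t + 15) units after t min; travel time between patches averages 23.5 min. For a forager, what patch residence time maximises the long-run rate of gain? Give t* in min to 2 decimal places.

By the marginal value theorem, leave when the instantaneous gain rate g'(t) equals the habitat-wide average g(t)/(T + t).
g'(t) = 130·15/(t + 15)². Setting 130·15/(t+15)² = 130t/[(t+15)(23.5+t)] gives 15(23.5+t) = t(t+15), so t² = 15×23.5 = 352.5.
t* = √352.5 = 18.77 min.

18.77 min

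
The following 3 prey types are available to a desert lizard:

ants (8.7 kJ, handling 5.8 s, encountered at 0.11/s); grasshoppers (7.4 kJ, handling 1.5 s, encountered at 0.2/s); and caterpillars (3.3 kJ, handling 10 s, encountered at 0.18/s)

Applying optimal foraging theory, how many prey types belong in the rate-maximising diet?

2

Profitabilities (E/h, kJ/s): grasshoppers 4.93, ants 1.5, caterpillars 0.33. Add prey in this order while the next type's profitability exceeds the intake rate on those already taken.
Rate on top 1: 1.138. ants: 1.5 > 1.138 → include.
Rate on top 2: 1.257. caterpillars: 0.33 < 1.257 → exclude; stop.
Optimal diet: grasshoppers, ants — 2 of 3 types.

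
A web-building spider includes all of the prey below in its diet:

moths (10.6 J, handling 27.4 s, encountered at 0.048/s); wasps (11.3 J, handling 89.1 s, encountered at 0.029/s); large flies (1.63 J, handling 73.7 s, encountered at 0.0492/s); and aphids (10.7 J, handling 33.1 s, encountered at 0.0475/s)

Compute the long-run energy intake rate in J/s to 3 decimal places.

Energy encountered per unit search time: 0.048×10.6 + 0.029×11.3 + 0.0492×1.63 + 0.0475×10.7 = 1.425 J/s.
Handling time per unit search time: 0.048×27.4 + 0.029×89.1 + 0.0492×73.7 + 0.0475×33.1 = 9.097.
Rate = 1.425/(1 + 9.097) = 0.1411 J/s.

0.141 J/s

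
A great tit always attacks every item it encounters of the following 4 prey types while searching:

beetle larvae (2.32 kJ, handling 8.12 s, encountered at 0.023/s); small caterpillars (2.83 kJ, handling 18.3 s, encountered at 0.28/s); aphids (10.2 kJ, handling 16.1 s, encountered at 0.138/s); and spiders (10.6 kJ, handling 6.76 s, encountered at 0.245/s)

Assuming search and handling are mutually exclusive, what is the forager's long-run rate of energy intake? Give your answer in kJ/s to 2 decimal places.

0.48 kJ/s

Energy encountered per unit search time: 0.023×2.32 + 0.28×2.83 + 0.138×10.2 + 0.245×10.6 = 4.85 kJ/s.
Handling time per unit search time: 0.023×8.12 + 0.28×18.3 + 0.138×16.1 + 0.245×6.76 = 9.189.
Rate = 4.85/(1 + 9.189) = 0.4761 kJ/s.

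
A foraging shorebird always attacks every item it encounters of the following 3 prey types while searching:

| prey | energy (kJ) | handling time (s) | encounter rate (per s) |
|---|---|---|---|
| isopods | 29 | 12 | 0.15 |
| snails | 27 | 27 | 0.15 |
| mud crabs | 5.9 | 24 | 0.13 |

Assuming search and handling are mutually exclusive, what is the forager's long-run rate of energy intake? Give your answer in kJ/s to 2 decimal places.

R = (0.15×29 + 0.15×27 + 0.13×5.9) / (1 + 0.15×12 + 0.15×27 + 0.13×24) = 9.167/9.97 = 0.9195 kJ/s.

0.92 kJ/s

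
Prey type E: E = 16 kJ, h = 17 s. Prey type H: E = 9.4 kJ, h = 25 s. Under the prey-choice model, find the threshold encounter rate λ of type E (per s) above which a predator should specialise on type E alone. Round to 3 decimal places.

0.039 per s

The zero-one rule: include type H iff E₂/h₂ > λE₁/(1+λh₁). Equality gives the switch point.
λE₁h₂ = E₂ + λE₂h₁ ⇒ λ = E₂/(E₁h₂ − E₂h₁) = 9.4/(400 − 159.8) = 0.03913 per s.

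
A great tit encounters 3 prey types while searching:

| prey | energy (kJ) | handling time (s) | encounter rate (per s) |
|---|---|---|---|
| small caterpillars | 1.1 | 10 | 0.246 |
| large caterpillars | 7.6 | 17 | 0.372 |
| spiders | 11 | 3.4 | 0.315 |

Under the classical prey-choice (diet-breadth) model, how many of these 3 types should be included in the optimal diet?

Profitabilities (E/h, kJ/s): spiders 3.24, large caterpillars 0.447, small caterpillars 0.11. Add prey in this order while the next type's profitability exceeds the intake rate on those already taken.
Rate on top 1: 1.673. large caterpillars: 0.447 < 1.673 → exclude; stop.
Optimal diet: spiders — 1 of 3 types.

1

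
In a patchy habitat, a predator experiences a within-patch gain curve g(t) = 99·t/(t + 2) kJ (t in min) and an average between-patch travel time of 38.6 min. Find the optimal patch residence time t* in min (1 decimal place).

By the marginal value theorem, leave when the instantaneous gain rate g'(t) equals the habitat-wide average g(t)/(T + t).
g'(t) = 99·2/(t + 2)². Setting 99·2/(t+2)² = 99t/[(t+2)(38.6+t)] gives 2(38.6+t) = t(t+2), so t² = 2×38.6 = 77.2.
t* = √77.2 = 8.786 min.

8.8 min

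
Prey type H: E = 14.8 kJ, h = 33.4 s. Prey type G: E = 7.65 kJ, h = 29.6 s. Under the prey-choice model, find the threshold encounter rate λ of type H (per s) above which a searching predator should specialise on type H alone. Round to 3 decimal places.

At the threshold, the rate on type H alone equals the profitability of type G: λ·14.8/(1 + λ·33.4) = 7.65/29.6 = 0.2584.
Rearranging, λ(14.8 − 0.2584×33.4) = 0.2584, so λ = 0.2584/6.168 = 0.0419 per s.

0.042 per s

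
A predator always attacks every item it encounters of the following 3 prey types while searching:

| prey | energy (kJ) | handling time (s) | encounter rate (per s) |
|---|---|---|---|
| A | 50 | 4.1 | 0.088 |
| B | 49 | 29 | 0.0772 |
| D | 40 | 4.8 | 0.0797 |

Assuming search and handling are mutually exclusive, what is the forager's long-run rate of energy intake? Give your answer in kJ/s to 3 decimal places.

R = Σλ_iE_i / (1 + Σλ_ih_i)
Numerator: 0.088×50 + 0.0772×49 + 0.0797×40 = 11.37
Denominator: 1 + 0.088×4.1 + 0.0772×29 + 0.0797×4.8 = 3.982
R = 11.37/3.982 = 2.855 kJ/s

2.855 kJ/s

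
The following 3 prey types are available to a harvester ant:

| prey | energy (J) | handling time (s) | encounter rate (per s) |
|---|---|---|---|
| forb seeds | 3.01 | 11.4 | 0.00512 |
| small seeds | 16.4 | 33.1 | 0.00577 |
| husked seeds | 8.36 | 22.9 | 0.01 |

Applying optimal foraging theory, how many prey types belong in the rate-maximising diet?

E/h in descending order: small seeds 0.495, husked seeds 0.365, forb seeds 0.264 J/s. The optimal diet is the largest prefix of this list for which every included type satisfies E_i/h_i > R on the types above it.
Rate on top 1: 0.07945. husked seeds: 0.365 > 0.07945 → include.
Rate on top 2: 0.1255. forb seeds: 0.264 > 0.1255 → include.
Optimal diet: small seeds, husked seeds, forb seeds — 3 of 3 types.

3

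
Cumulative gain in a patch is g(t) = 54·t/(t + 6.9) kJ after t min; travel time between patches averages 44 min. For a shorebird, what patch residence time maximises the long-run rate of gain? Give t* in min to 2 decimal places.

Maximise g(t)/(T+t): set derivative to zero → g'(t)(T+t) = g(t).
g'(t) = 54·6.9/(t + 6.9)². Setting 54·6.9/(t+6.9)² = 54t/[(t+6.9)(44+t)] gives 6.9(44+t) = t(t+6.9), so t² = 6.9×44 = 303.6.
t* = √303.6 = 17.42 min.

17.42 min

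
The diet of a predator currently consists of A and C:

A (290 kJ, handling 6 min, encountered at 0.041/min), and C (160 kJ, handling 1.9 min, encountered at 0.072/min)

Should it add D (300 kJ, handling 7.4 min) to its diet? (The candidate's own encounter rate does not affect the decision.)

On A and C alone, R = ΣλE/(1+Σλh) = 23.41/1.383 = 16.93 kJ/min.
Profitability of D: 300/7.4 = 40.54 kJ/min.
40.54 > 16.93, so adding D raises the average — include it.

Yes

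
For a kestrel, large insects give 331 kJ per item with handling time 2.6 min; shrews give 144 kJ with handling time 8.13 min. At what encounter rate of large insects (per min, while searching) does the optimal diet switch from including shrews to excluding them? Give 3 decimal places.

0.062 per min

At the threshold, the rate on large insects alone equals the profitability of shrews: λ·331/(1 + λ·2.6) = 144/8.13 = 17.71.
Rearranging, λ(331 − 17.71×2.6) = 17.71, so λ = 17.71/284.9 = 0.06216 per min.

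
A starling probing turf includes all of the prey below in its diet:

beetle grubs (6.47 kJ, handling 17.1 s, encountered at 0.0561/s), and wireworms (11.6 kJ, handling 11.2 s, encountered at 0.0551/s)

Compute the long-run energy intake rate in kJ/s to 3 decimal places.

Energy encountered per unit search time: 0.0561×6.47 + 0.0551×11.6 = 1.002 kJ/s.
Handling time per unit search time: 0.0561×17.1 + 0.0551×11.2 = 1.576.
Rate = 1.002/(1 + 1.576) = 0.389 kJ/s.

0.389 kJ/s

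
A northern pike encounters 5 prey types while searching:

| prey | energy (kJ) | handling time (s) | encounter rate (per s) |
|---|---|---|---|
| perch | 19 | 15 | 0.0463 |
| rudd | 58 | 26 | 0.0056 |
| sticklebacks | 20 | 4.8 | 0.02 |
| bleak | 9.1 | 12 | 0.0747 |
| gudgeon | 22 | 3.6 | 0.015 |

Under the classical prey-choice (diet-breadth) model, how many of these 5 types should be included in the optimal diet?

4

Profitabilities (E/h, kJ/s): gudgeon 6.11, sticklebacks 4.17, rudd 2.23, perch 1.27, bleak 0.758. Add prey in this order while the next type's profitability exceeds the intake rate on those already taken.
Rate on top 1: 0.3131. sticklebacks: 4.17 > 0.3131 → include.
Rate on top 2: 0.6348. rudd: 2.23 > 0.6348 → include.
Rate on top 3: 0.8141. perch: 1.27 > 0.8141 → include.
Rate on top 4: 0.9721. bleak: 0.758 < 0.9721 → exclude; stop.
Optimal diet: gudgeon, sticklebacks, rudd, perch — 4 of 5 types.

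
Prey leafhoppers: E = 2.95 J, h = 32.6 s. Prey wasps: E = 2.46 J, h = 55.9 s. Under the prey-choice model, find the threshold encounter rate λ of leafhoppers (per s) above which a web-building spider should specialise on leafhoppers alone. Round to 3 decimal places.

The zero-one rule: include wasps iff E₂/h₂ > λE₁/(1+λh₁). Equality gives the switch point.
λE₁h₂ = E₂ + λE₂h₁ ⇒ λ = E₂/(E₁h₂ − E₂h₁) = 2.46/(164.9 − 80.2) = 0.02904 per s.

0.029 per s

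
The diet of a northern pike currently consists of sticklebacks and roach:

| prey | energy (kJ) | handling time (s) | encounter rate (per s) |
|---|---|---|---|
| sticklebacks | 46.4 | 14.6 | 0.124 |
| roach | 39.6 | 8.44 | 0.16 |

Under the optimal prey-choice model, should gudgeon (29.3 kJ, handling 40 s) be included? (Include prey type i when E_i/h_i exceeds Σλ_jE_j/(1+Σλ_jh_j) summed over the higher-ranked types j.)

On sticklebacks and roach alone, R = ΣλE/(1+Σλh) = 12.09/4.161 = 2.906 kJ/s.
Profitability of gudgeon: 29.3/40 = 0.7325 kJ/s.
Since 0.7325 < R, time spent handling gudgeon is better spent searching.

No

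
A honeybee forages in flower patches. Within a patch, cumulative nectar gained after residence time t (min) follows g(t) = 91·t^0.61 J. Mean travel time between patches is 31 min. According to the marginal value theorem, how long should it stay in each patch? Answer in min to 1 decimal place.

By the marginal value theorem, leave when the instantaneous gain rate g'(t) equals the habitat-wide average g(t)/(T + t).
g'(t) = 0.61·91·t^-0.39. Setting 0.61·91·t^-0.39 = 91·t^0.61/(31+t) gives 0.61(31+t) = t, so 0.39·t = 0.61×31.
t* = 0.61×31/0.39 = 48.49 min.

48.5 min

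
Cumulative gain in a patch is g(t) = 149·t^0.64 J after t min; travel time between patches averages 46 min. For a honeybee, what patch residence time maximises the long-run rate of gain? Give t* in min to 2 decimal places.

81.78 min

By the marginal value theorem, leave when the instantaneous gain rate g'(t) equals the habitat-wide average g(t)/(T + t).
g'(t) = 0.64·149·t^-0.36. Setting 0.64·149·t^-0.36 = 149·t^0.64/(46+t) gives 0.64(46+t) = t, so 0.36·t = 0.64×46.
t* = 0.64×46/0.36 = 81.78 min.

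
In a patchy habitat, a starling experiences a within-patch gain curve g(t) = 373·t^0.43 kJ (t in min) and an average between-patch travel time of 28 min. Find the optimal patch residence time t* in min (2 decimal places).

Maximise g(t)/(T+t): set derivative to zero → g'(t)(T+t) = g(t).
g'(t) = 0.43·373·t^-0.57. Setting 0.43·373·t^-0.57 = 373·t^0.43/(28+t) gives 0.43(28+t) = t, so 0.57·t = 0.43×28.
t* = 0.43×28/0.57 = 21.12 min.

21.12 min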